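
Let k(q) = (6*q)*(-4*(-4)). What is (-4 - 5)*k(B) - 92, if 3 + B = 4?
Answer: -956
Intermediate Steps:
B = 1 (B = -3 + 4 = 1)
k(q) = 96*q (k(q) = (6*q)*16 = 96*q)
(-4 - 5)*k(B) - 92 = (-4 - 5)*(96*1) - 92 = -9*96 - 92 = -864 - 92 = -956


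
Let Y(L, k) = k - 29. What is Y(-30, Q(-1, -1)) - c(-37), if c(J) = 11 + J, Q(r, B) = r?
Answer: -4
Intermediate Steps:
Y(L, k) = -29 + k
Y(-30, Q(-1, -1)) - c(-37) = (-29 - 1) - (11 - 37) = -30 - 1*(-26) = -30 + 26 = -4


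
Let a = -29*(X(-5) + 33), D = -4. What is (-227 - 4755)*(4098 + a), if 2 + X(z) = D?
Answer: -16515330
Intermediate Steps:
X(z) = -6 (X(z) = -2 - 4 = -6)
a = -783 (a = -29*(-6 + 33) = -29*27 = -783)
(-227 - 4755)*(4098 + a) = (-227 - 4755)*(4098 - 783) = -4982*3315 = -16515330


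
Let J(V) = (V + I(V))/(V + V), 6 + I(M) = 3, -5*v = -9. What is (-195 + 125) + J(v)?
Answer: -211/3 ≈ -70.333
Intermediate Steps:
v = 9/5 (v = -⅕*(-9) = 9/5 ≈ 1.8000)
I(M) = -3 (I(M) = -6 + 3 = -3)
J(V) = (-3 + V)/(2*V) (J(V) = (V - 3)/(V + V) = (-3 + V)/((2*V)) = (-3 + V)*(1/(2*V)) = (-3 + V)/(2*V))
(-195 + 125) + J(v) = (-195 + 125) + (-3 + 9/5)/(2*(9/5)) = -70 + (½)*(5/9)*(-6/5) = -70 - ⅓ = -211/3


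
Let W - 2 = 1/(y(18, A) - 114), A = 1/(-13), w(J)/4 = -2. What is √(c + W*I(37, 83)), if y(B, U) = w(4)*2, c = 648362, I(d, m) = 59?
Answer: √10959304330/130 ≈ 805.28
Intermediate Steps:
w(J) = -8 (w(J) = 4*(-2) = -8)
A = -1/13 ≈ -0.076923
y(B, U) = -16 (y(B, U) = -8*2 = -16)
W = 259/130 (W = 2 + 1/(-16 - 114) = 2 + 1/(-130) = 2 - 1/130 = 259/130 ≈ 1.9923)
√(c + W*I(37, 83)) = √(648362 + (259/130)*59) = √(648362 + 15281/130) = √(84302341/130) = √10959304330/130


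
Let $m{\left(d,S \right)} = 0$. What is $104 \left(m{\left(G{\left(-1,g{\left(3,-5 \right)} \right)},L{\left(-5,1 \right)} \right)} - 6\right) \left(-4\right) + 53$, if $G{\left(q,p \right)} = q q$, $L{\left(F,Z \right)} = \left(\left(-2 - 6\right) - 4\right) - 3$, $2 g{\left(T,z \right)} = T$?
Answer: $2549$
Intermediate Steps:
$g{\left(T,z \right)} = \frac{T}{2}$
$L{\left(F,Z \right)} = -15$ ($L{\left(F,Z \right)} = \left(\left(-2 - 6\right) - 4\right) - 3 = \left(-8 - 4\right) - 3 = -12 - 3 = -15$)
$G{\left(q,p \right)} = q^{2}$
$104 \left(m{\left(G{\left(-1,g{\left(3,-5 \right)} \right)},L{\left(-5,1 \right)} \right)} - 6\right) \left(-4\right) + 53 = 104 \left(0 - 6\right) \left(-4\right) + 53 = 104 \left(\left(-6\right) \left(-4\right)\right) + 53 = 104 \cdot 24 + 53 = 2496 + 53 = 2549$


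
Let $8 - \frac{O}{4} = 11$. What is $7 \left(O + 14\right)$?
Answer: $14$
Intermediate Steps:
$O = -12$ ($O = 32 - 44 = -12$)
$7 \left(O + 14\right) = 7 \left(-12 + 14\right) = 7 \cdot 2 = 14$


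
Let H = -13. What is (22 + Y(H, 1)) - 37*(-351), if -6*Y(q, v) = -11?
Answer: 78065/6 ≈ 13011.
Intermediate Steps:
Y(q, v) = 11/6 (Y(q, v) = -⅙*(-11) = 11/6)
(22 + Y(H, 1)) - 37*(-351) = (22 + 11/6) - 37*(-351) = 143/6 + 12987 = 78065/6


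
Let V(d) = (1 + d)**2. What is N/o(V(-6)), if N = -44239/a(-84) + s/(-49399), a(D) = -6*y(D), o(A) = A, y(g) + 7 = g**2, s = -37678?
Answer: 539845099/7461718950 ≈ 0.072349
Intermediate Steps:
y(g) = -7 + g**2
a(D) = 42 - 6*D**2 (a(D) = -6*(-7 + D**2) = 42 - 6*D**2)
N = 539845099/298468758 (N = -44239/(42 - 6*(-84)**2) - 37678/(-49399) = -44239/(42 - 6*7056) - 37678*(-1/49399) = -44239/(42 - 42336) + 37678/49399 = -44239/(-42294) + 37678/49399 = -44239*(-1/42294) + 37678/49399 = 44239/42294 + 37678/49399 = 539845099/298468758 ≈ 1.8087)
N/o(V(-6)) = 539845099/(298468758*((1 - 6)**2)) = 539845099/(298468758*((-5)**2)) = (539845099/298468758)/25 = (539845099/298468758)*(1/25) = 539845099/7461718950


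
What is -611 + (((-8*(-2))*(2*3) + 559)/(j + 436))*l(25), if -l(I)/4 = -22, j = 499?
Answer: -9339/17 ≈ -549.35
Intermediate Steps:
l(I) = 88 (l(I) = -4*(-22) = 88)
-611 + (((-8*(-2))*(2*3) + 559)/(j + 436))*l(25) = -611 + (((-8*(-2))*(2*3) + 559)/(499 + 436))*88 = -611 + ((16*6 + 559)/935)*88 = -611 + ((96 + 559)*(1/935))*88 = -611 + (655*(1/935))*88 = -611 + (131/187)*88 = -611 + 1048/17 = -9339/17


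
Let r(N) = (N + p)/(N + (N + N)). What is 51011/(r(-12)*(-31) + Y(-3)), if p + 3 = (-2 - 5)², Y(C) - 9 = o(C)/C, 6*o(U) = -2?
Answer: 918198/691 ≈ 1328.8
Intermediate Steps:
o(U) = -⅓ (o(U) = (⅙)*(-2) = -⅓)
Y(C) = 9 - 1/(3*C)
p = 46 (p = -3 + (-2 - 5)² = -3 + (-7)² = -3 + 49 = 46)
r(N) = (46 + N)/(3*N) (r(N) = (N + 46)/(N + (N + N)) = (46 + N)/(N + 2*N) = (46 + N)/((3*N)) = (46 + N)*(1/(3*N)) = (46 + N)/(3*N))
51011/(r(-12)*(-31) + Y(-3)) = 51011/(((⅓)*(46 - 12)/(-12))*(-31) + (9 - ⅓/(-3))) = 51011/(((⅓)*(-1/12)*34)*(-31) + (9 - ⅓*(-⅓))) = 51011/(-17/18*(-31) + (9 + ⅑)) = 51011/(527/18 + 82/9) = 51011/(691/18) = 51011*(18/691) = 918198/691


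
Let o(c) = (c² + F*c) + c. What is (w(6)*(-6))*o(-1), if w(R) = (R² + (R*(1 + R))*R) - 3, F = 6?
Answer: 10260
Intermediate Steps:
o(c) = c² + 7*c (o(c) = (c² + 6*c) + c = c² + 7*c)
w(R) = -3 + R² + R²*(1 + R) (w(R) = (R² + R²*(1 + R)) - 3 = -3 + R² + R²*(1 + R))
(w(6)*(-6))*o(-1) = ((-3 + 6³ + 2*6²)*(-6))*(-(7 - 1)) = ((-3 + 216 + 2*36)*(-6))*(-1*6) = ((-3 + 216 + 72)*(-6))*(-6) = (285*(-6))*(-6) = -1710*(-6) = 10260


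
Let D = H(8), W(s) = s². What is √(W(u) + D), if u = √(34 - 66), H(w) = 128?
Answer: 4*√6 ≈ 9.7980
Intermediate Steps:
u = 4*I*√2 (u = √(-32) = 4*I*√2 ≈ 5.6569*I)
D = 128
√(W(u) + D) = √((4*I*√2)² + 128) = √(-32 + 128) = √96 = 4*√6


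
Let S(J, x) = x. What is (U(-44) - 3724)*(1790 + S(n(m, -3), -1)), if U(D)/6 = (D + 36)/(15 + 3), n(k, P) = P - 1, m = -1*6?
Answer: -20001020/3 ≈ -6.6670e+6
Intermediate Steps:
m = -6
n(k, P) = -1 + P
U(D) = 12 + D/3 (U(D) = 6*((D + 36)/(15 + 3)) = 6*((36 + D)/18) = 6*((36 + D)*(1/18)) = 6*(2 + D/18) = 12 + D/3)
(U(-44) - 3724)*(1790 + S(n(m, -3), -1)) = ((12 + (⅓)*(-44)) - 3724)*(1790 - 1) = ((12 - 44/3) - 3724)*1789 = (-8/3 - 3724)*1789 = -11180/3*1789 = -20001020/3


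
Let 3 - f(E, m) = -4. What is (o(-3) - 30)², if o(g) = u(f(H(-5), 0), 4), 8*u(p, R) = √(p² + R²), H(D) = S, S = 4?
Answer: (240 - √65)²/64 ≈ 840.55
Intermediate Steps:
H(D) = 4
f(E, m) = 7 (f(E, m) = 3 - 1*(-4) = 3 + 4 = 7)
u(p, R) = √(R² + p²)/8 (u(p, R) = √(p² + R²)/8 = √(R² + p²)/8)
o(g) = √65/8 (o(g) = √(4² + 7²)/8 = √(16 + 49)/8 = √65/8)
(o(-3) - 30)² = (√65/8 - 30)² = (-30 + √65/8)²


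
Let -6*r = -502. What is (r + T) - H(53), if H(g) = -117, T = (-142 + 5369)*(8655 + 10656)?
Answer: 302816393/3 ≈ 1.0094e+8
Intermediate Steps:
T = 100938597 (T = 5227*19311 = 100938597)
r = 251/3 (r = -⅙*(-502) = 251/3 ≈ 83.667)
(r + T) - H(53) = (251/3 + 100938597) - 1*(-117) = 302816042/3 + 117 = 302816393/3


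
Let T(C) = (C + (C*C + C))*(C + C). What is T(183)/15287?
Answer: 12390930/15287 ≈ 810.55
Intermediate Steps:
T(C) = 2*C*(C**2 + 2*C) (T(C) = (C + (C**2 + C))*(2*C) = (C + (C + C**2))*(2*C) = (C**2 + 2*C)*(2*C) = 2*C*(C**2 + 2*C))
T(183)/15287 = (2*183**2*(2 + 183))/15287 = (2*33489*185)*(1/15287) = 12390930*(1/15287) = 12390930/15287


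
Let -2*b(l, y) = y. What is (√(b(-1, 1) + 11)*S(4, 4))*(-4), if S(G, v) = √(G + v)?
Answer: -8*√21 ≈ -36.661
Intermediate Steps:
b(l, y) = -y/2
(√(b(-1, 1) + 11)*S(4, 4))*(-4) = (√(-½*1 + 11)*√(4 + 4))*(-4) = (√(-½ + 11)*√8)*(-4) = (√(21/2)*(2*√2))*(-4) = ((√42/2)*(2*√2))*(-4) = (2*√21)*(-4) = -8*√21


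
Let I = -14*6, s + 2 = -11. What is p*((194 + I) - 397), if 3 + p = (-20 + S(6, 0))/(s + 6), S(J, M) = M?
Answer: 41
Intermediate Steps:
s = -13 (s = -2 - 11 = -13)
I = -84
p = -⅐ (p = -3 + (-20 + 0)/(-13 + 6) = -3 - 20/(-7) = -3 - 20*(-⅐) = -3 + 20/7 = -⅐ ≈ -0.14286)
p*((194 + I) - 397) = -((194 - 84) - 397)/7 = -(110 - 397)/7 = -⅐*(-287) = 41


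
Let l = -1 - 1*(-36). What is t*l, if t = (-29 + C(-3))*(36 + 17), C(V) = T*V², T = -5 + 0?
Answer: -137270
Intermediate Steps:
T = -5
C(V) = -5*V²
l = 35 (l = -1 + 36 = 35)
t = -3922 (t = (-29 - 5*(-3)²)*(36 + 17) = (-29 - 5*9)*53 = (-29 - 45)*53 = -74*53 = -3922)
t*l = -3922*35 = -137270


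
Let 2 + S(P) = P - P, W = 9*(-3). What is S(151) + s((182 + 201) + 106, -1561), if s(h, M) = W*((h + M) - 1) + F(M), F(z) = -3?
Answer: 28966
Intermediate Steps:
W = -27
S(P) = -2 (S(P) = -2 + (P - P) = -2 + 0 = -2)
s(h, M) = 24 - 27*M - 27*h (s(h, M) = -27*((h + M) - 1) - 3 = -27*((M + h) - 1) - 3 = -27*(-1 + M + h) - 3 = (27 - 27*M - 27*h) - 3 = 24 - 27*M - 27*h)
S(151) + s((182 + 201) + 106, -1561) = -2 + (24 - 27*(-1561) - 27*((182 + 201) + 106)) = -2 + (24 + 42147 - 27*(383 + 106)) = -2 + (24 + 42147 - 27*489) = -2 + (24 + 42147 - 13203) = -2 + 28968 = 28966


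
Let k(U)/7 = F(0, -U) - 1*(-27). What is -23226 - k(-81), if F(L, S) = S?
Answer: -23982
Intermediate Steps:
k(U) = 189 - 7*U (k(U) = 7*(-U - 1*(-27)) = 7*(-U + 27) = 7*(27 - U) = 189 - 7*U)
-23226 - k(-81) = -23226 - (189 - 7*(-81)) = -23226 - (189 + 567) = -23226 - 1*756 = -23226 - 756 = -23982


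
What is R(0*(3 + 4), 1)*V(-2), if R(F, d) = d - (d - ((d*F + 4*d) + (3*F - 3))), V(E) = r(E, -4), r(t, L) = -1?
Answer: -1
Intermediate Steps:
V(E) = -1
R(F, d) = -3 + 3*F + 4*d + F*d (R(F, d) = d - (d - ((F*d + 4*d) + (-3 + 3*F))) = d - (d - ((4*d + F*d) + (-3 + 3*F))) = d - (d - (-3 + 3*F + 4*d + F*d)) = d - (d + (3 - 4*d - 3*F - F*d)) = d - (3 - 3*F - 3*d - F*d) = d + (-3 + 3*F + 3*d + F*d) = -3 + 3*F + 4*d + F*d)
R(0*(3 + 4), 1)*V(-2) = (-3 + 3*(0*(3 + 4)) + 4*1 + (0*(3 + 4))*1)*(-1) = (-3 + 3*(0*7) + 4 + (0*7)*1)*(-1) = (-3 + 3*0 + 4 + 0*1)*(-1) = (-3 + 0 + 4 + 0)*(-1) = 1*(-1) = -1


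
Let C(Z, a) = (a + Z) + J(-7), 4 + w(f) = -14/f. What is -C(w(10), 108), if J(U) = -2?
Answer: -503/5 ≈ -100.60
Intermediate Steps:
w(f) = -4 - 14/f
C(Z, a) = -2 + Z + a (C(Z, a) = (a + Z) - 2 = (Z + a) - 2 = -2 + Z + a)
-C(w(10), 108) = -(-2 + (-4 - 14/10) + 108) = -(-2 + (-4 - 14*1/10) + 108) = -(-2 + (-4 - 7/5) + 108) = -(-2 - 27/5 + 108) = -1*503/5 = -503/5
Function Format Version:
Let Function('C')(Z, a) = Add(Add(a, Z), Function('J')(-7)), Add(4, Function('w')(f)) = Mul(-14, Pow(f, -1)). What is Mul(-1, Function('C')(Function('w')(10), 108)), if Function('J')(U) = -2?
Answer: Rational(-503, 5) ≈ -100.60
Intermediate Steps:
Function('w')(f) = Add(-4, Mul(-14, Pow(f, -1)))
Function('C')(Z, a) = Add(-2, Z, a) (Function('C')(Z, a) = Add(Add(a, Z), -2) = Add(Add(Z, a), -2) = Add(-2, Z, a))
Mul(-1, Function('C')(Function('w')(10), 108)) = Mul(-1, Add(-2, Add(-4, Mul(-14, Pow(10, -1))), 108)) = Mul(-1, Add(-2, Add(-4, Mul(-14, Rational(1, 10))), 108)) = Mul(-1, Add(-2, Add(-4, Rational(-7, 5)), 108)) = Mul(-1, Add(-2, Rational(-27, 5), 108)) = Mul(-1, Rational(503, 5)) = Rational(-503, 5)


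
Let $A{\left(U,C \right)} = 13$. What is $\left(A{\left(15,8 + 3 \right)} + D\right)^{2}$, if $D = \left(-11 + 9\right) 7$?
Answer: $1$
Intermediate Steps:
$D = -14$ ($D = \left(-2\right) 7 = -14$)
$\left(A{\left(15,8 + 3 \right)} + D\right)^{2} = \left(13 - 14\right)^{2} = \left(-1\right)^{2} = 1$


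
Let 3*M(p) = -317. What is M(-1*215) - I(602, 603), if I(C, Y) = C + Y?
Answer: -3932/3 ≈ -1310.7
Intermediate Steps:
M(p) = -317/3 (M(p) = (1/3)*(-317) = -317/3)
M(-1*215) - I(602, 603) = -317/3 - (602 + 603) = -317/3 - 1*1205 = -317/3 - 1205 = -3932/3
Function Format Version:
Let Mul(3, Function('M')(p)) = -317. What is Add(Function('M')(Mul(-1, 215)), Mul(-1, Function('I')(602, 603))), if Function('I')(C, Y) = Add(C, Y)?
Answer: Rational(-3932, 3) ≈ -1310.7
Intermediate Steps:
Function('M')(p) = Rational(-317, 3) (Function('M')(p) = Mul(Rational(1, 3), -317) = Rational(-317, 3))
Add(Function('M')(Mul(-1, 215)), Mul(-1, Function('I')(602, 603))) = Add(Rational(-317, 3), Mul(-1, Add(602, 603))) = Add(Rational(-317, 3), Mul(-1, 1205)) = Add(Rational(-317, 3), -1205) = Rational(-3932, 3)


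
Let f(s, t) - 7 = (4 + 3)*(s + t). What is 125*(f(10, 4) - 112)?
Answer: -875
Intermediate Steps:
f(s, t) = 7 + 7*s + 7*t (f(s, t) = 7 + (4 + 3)*(s + t) = 7 + 7*(s + t) = 7 + (7*s + 7*t) = 7 + 7*s + 7*t)
125*(f(10, 4) - 112) = 125*((7 + 7*10 + 7*4) - 112) = 125*((7 + 70 + 28) - 112) = 125*(105 - 112) = 125*(-7) = -875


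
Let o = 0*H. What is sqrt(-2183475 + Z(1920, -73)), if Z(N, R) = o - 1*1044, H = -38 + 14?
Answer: I*sqrt(2184519) ≈ 1478.0*I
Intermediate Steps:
H = -24
o = 0 (o = 0*(-24) = 0)
Z(N, R) = -1044 (Z(N, R) = 0 - 1*1044 = 0 - 1044 = -1044)
sqrt(-2183475 + Z(1920, -73)) = sqrt(-2183475 - 1044) = sqrt(-2184519) = I*sqrt(2184519)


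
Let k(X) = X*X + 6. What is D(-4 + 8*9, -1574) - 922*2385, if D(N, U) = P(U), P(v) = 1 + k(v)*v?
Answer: -3901755637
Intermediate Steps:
k(X) = 6 + X² (k(X) = X² + 6 = 6 + X²)
P(v) = 1 + v*(6 + v²) (P(v) = 1 + (6 + v²)*v = 1 + v*(6 + v²))
D(N, U) = 1 + U*(6 + U²)
D(-4 + 8*9, -1574) - 922*2385 = (1 - 1574*(6 + (-1574)²)) - 922*2385 = (1 - 1574*(6 + 2477476)) - 2198970 = (1 - 1574*2477482) - 2198970 = (1 - 3899556668) - 2198970 = -3899556667 - 2198970 = -3901755637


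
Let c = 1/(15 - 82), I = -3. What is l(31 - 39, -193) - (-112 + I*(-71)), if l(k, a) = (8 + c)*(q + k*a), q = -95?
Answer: 768448/67 ≈ 11469.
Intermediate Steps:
c = -1/67 (c = 1/(-67) = -1/67 ≈ -0.014925)
l(k, a) = -50825/67 + 535*a*k/67 (l(k, a) = (8 - 1/67)*(-95 + k*a) = 535*(-95 + a*k)/67 = -50825/67 + 535*a*k/67)
l(31 - 39, -193) - (-112 + I*(-71)) = (-50825/67 + (535/67)*(-193)*(31 - 39)) - (-112 - 3*(-71)) = (-50825/67 + (535/67)*(-193)*(-8)) - (-112 + 213) = (-50825/67 + 826040/67) - 1*101 = 775215/67 - 101 = 768448/67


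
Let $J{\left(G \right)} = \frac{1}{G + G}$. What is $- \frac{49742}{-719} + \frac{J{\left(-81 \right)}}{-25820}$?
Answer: $\frac{208062827999}{3007461960} \approx 69.182$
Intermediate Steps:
$J{\left(G \right)} = \frac{1}{2 G}$
$- \frac{49742}{-719} + \frac{J{\left(-81 \right)}}{-25820} = - \frac{49742}{-719} + \frac{\frac{1}{2} \frac{1}{-81}}{-25820} = \left(-49742\right) \left(- \frac{1}{719}\right) + \frac{1}{2} \left(- \frac{1}{81}\right) \left(- \frac{1}{25820}\right) = \frac{49742}{719} - - \frac{1}{4182840} = \frac{49742}{719} + \frac{1}{4182840} = \frac{208062827999}{3007461960}$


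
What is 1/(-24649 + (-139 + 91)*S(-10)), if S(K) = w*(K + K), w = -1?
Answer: -1/25609 ≈ -3.9049e-5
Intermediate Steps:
S(K) = -2*K (S(K) = -(K + K) = -2*K)
1/(-24649 + (-139 + 91)*S(-10)) = 1/(-24649 + (-139 + 91)*(-2*(-10))) = 1/(-24649 - 48*20) = 1/(-24649 - 960) = 1/(-25609) = -1/25609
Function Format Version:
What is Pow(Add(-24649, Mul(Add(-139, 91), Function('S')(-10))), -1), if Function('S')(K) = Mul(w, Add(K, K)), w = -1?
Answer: Rational(-1, 25609) ≈ -3.9049e-5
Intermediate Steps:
Function('S')(K) = Mul(-2, K) (Function('S')(K) = Mul(-1, Add(K, K)) = Mul(-1, Mul(2, K)) = Mul(-2, K))
Pow(Add(-24649, Mul(Add(-139, 91), Function('S')(-10))), -1) = Pow(Add(-24649, Mul(Add(-139, 91), Mul(-2, -10))), -1) = Pow(Add(-24649, Mul(-48, 20)), -1) = Pow(Add(-24649, -960), -1) = Pow(-25609, -1) = Rational(-1, 25609)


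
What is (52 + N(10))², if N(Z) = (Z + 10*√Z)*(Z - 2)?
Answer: 81424 + 21120*√10 ≈ 1.4821e+5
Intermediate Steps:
N(Z) = (-2 + Z)*(Z + 10*√Z) (N(Z) = (Z + 10*√Z)*(-2 + Z) = (-2 + Z)*(Z + 10*√Z))
(52 + N(10))² = (52 + (10² - 20*√10 - 2*10 + 10*10^(3/2)))² = (52 + (100 - 20*√10 - 20 + 10*(10*√10)))² = (52 + (100 - 20*√10 - 20 + 100*√10))² = (52 + (80 + 80*√10))² = (132 + 80*√10)²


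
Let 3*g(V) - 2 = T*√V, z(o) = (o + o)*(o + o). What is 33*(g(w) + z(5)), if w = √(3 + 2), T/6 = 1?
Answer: 3322 + 66*5^(¼) ≈ 3420.7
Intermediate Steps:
T = 6 (T = 6*1 = 6)
w = √5 ≈ 2.2361
z(o) = 4*o² (z(o) = (2*o)*(2*o) = 4*o²)
g(V) = ⅔ + 2*√V (g(V) = ⅔ + (6*√V)/3 = ⅔ + 2*√V)
33*(g(w) + z(5)) = 33*((⅔ + 2*√(√5)) + 4*5²) = 33*((⅔ + 2*5^(¼)) + 4*25) = 33*((⅔ + 2*5^(¼)) + 100) = 33*(302/3 + 2*5^(¼)) = 3322 + 66*5^(¼)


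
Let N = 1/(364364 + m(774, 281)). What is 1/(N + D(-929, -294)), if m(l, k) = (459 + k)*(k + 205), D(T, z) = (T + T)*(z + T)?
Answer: 724004/1645178905337 ≈ 4.4008e-7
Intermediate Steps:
D(T, z) = 2*T*(T + z) (D(T, z) = (2*T)*(T + z) = 2*T*(T + z))
m(l, k) = (205 + k)*(459 + k) (m(l, k) = (459 + k)*(205 + k) = (205 + k)*(459 + k))
N = 1/724004 (N = 1/(364364 + (94095 + 281² + 664*281)) = 1/(364364 + (94095 + 78961 + 186584)) = 1/(364364 + 359640) = 1/724004 ≈ 1.3812e-6)
1/(N + D(-929, -294)) = 1/(1/724004 + 2*(-929)*(-929 - 294)) = 1/(1/724004 + 2*(-929)*(-1223)) = 1/(1/724004 + 2272334) = 1/(1645178905337/724004) = 724004/1645178905337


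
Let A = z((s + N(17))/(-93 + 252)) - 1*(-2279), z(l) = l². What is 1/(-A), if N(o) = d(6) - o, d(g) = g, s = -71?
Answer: -25281/57622123 ≈ -0.00043874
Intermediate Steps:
N(o) = 6 - o
A = 57622123/25281 (A = ((-71 + (6 - 1*17))/(-93 + 252))² - 1*(-2279) = ((-71 + (6 - 17))/159)² + 2279 = ((-71 - 11)*(1/159))² + 2279 = (-82*1/159)² + 2279 = (-82/159)² + 2279 = 6724/25281 + 2279 = 57622123/25281 ≈ 2279.3)
1/(-A) = 1/(-1*57622123/25281) = 1/(-57622123/25281) = -25281/57622123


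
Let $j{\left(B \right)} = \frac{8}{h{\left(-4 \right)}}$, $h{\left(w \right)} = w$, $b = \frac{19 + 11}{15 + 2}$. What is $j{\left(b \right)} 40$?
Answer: $-80$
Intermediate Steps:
$b = \frac{30}{17} \approx 1.7647$
$j{\left(B \right)} = -2$ ($j{\left(B \right)} = \frac{8}{-4} = 8 \left(- \frac{1}{4}\right) = -2$)
$j{\left(b \right)} 40 = \left(-2\right) 40 = -80$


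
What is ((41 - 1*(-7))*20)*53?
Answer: 50880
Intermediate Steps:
((41 - 1*(-7))*20)*53 = ((41 + 7)*20)*53 = (48*20)*53 = 960*53 = 50880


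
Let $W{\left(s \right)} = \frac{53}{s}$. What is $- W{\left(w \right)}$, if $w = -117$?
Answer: $\frac{53}{117} \approx 0.45299$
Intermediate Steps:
$- W{\left(w \right)} = - \frac{53}{-117} = - \frac{53 \left(-1\right)}{117} = \left(-1\right) \left(- \frac{53}{117}\right) = \frac{53}{117}$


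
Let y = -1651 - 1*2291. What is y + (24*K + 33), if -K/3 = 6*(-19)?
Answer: 4299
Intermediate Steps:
K = 342 (K = -18*(-19) = -3*(-114) = 342)
y = -3942 (y = -1651 - 2291 = -3942)
y + (24*K + 33) = -3942 + (24*342 + 33) = -3942 + (8208 + 33) = -3942 + 8241 = 4299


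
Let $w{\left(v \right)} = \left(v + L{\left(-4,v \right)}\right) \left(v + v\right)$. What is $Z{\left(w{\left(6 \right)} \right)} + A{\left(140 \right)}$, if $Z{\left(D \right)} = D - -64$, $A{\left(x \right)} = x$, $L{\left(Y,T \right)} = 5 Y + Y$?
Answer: $-12$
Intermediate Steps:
$L{\left(Y,T \right)} = 6 Y$
$w{\left(v \right)} = 2 v \left(-24 + v\right)$ ($w{\left(v \right)} = \left(v + 6 \left(-4\right)\right) \left(v + v\right) = \left(v - 24\right) 2 v = \left(-24 + v\right) 2 v = 2 v \left(-24 + v\right)$)
$Z{\left(D \right)} = 64 + D$ ($Z{\left(D \right)} = D + 64 = 64 + D$)
$Z{\left(w{\left(6 \right)} \right)} + A{\left(140 \right)} = \left(64 + 2 \cdot 6 \left(-24 + 6\right)\right) + 140 = \left(64 + 2 \cdot 6 \left(-18\right)\right) + 140 = \left(64 - 216\right) + 140 = -152 + 140 = -12$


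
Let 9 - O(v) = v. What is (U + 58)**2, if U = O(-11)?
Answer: 6084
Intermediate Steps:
O(v) = 9 - v
U = 20 (U = 9 - 1*(-11) = 9 + 11 = 20)
(U + 58)**2 = (20 + 58)**2 = 78**2 = 6084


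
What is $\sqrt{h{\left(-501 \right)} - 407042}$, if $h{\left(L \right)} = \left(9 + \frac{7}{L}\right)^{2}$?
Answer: $\frac{i \sqrt{102147681038}}{501} \approx 637.94 i$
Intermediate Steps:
$\sqrt{h{\left(-501 \right)} - 407042} = \sqrt{\frac{\left(7 + 9 \left(-501\right)\right)^{2}}{251001} - 407042} = \sqrt{\frac{\left(7 - 4509\right)^{2}}{251001} - 407042} = \sqrt{\frac{\left(-4502\right)^{2}}{251001} - 407042} = \sqrt{\frac{1}{251001} \cdot 20268004 - 407042} = \sqrt{\frac{20268004}{251001} - 407042} = \sqrt{- \frac{102147681038}{251001}} = \frac{i \sqrt{102147681038}}{501}$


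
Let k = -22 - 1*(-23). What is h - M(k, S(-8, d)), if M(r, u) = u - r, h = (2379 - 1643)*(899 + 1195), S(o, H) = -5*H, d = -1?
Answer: 1541180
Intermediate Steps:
k = 1 (k = -22 + 23 = 1)
h = 1541184 (h = 736*2094 = 1541184)
h - M(k, S(-8, d)) = 1541184 - (-5*(-1) - 1*1) = 1541184 - (5 - 1) = 1541184 - 1*4 = 1541184 - 4 = 1541180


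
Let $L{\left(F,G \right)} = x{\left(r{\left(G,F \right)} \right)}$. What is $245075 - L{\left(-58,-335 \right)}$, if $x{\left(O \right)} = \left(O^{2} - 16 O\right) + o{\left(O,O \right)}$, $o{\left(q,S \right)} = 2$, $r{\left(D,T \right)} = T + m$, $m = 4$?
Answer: $241293$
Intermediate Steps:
$r{\left(D,T \right)} = 4 + T$ ($r{\left(D,T \right)} = T + 4 = 4 + T$)
$x{\left(O \right)} = 2 + O^{2} - 16 O$ ($x{\left(O \right)} = \left(O^{2} - 16 O\right) + 2 = 2 + O^{2} - 16 O$)
$L{\left(F,G \right)} = -62 + \left(4 + F\right)^{2} - 16 F$ ($L{\left(F,G \right)} = 2 + \left(4 + F\right)^{2} - 16 \left(4 + F\right) = 2 + \left(4 + F\right)^{2} - \left(64 + 16 F\right) = -62 + \left(4 + F\right)^{2} - 16 F$)
$245075 - L{\left(-58,-335 \right)} = 245075 - \left(-46 + \left(-58\right)^{2} - -464\right) = 245075 - \left(-46 + 3364 + 464\right) = 245075 - 3782 = 241293$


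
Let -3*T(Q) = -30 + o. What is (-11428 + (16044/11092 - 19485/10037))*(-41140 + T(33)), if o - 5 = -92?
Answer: 13073600805276326/27832601 ≈ 4.6972e+8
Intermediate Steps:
o = -87 (o = 5 - 92 = -87)
T(Q) = 39 (T(Q) = -(-30 - 87)/3 = -⅓*(-117) = 39)
(-11428 + (16044/11092 - 19485/10037))*(-41140 + T(33)) = (-11428 + (16044/11092 - 19485/10037))*(-41140 + 39) = (-11428 + (16044*(1/11092) - 19485*1/10037))*(-41101) = (-11428 + (4011/2773 - 19485/10037))*(-41101) = (-11428 - 13773498/27832601)*(-41101) = -318084737726/27832601*(-41101) = 13073600805276326/27832601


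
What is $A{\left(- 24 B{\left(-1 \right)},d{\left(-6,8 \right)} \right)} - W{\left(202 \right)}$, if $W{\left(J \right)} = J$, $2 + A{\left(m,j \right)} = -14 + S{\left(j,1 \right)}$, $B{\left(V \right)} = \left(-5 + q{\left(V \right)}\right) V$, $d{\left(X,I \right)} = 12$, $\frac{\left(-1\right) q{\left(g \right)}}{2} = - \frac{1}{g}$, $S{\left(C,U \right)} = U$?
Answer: $-217$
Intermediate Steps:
$q{\left(g \right)} = \frac{2}{g}$ ($q{\left(g \right)} = - 2 \left(- \frac{1}{g}\right) = \frac{2}{g}$)
$B{\left(V \right)} = V \left(-5 + \frac{2}{V}\right)$ ($B{\left(V \right)} = \left(-5 + \frac{2}{V}\right) V = V \left(-5 + \frac{2}{V}\right)$)
$A{\left(m,j \right)} = -15$ ($A{\left(m,j \right)} = -2 + \left(-14 + 1\right) = -2 - 13 = -15$)
$A{\left(- 24 B{\left(-1 \right)},d{\left(-6,8 \right)} \right)} - W{\left(202 \right)} = -15 - 202 = -217$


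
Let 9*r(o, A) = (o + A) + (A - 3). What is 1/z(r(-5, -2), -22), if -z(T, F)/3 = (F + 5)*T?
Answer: -1/68 ≈ -0.014706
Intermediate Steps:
r(o, A) = -1/3 + o/9 + 2*A/9 (r(o, A) = ((o + A) + (A - 3))/9 = ((A + o) + (-3 + A))/9 = (-3 + o + 2*A)/9 = -1/3 + o/9 + 2*A/9)
z(T, F) = -3*T*(5 + F) (z(T, F) = -3*(F + 5)*T = -3*(5 + F)*T = -3*T*(5 + F))
1/z(r(-5, -2), -22) = 1/(-3*(-1/3 + (1/9)*(-5) + (2/9)*(-2))*(5 - 22)) = 1/(-3*(-1/3 - 5/9 - 4/9)*(-17)) = 1/(-3*(-4/3)*(-17)) = 1/(-68) = -1/68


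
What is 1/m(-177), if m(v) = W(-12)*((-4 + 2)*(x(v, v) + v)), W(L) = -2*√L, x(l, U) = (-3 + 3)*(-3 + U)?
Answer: I*√3/4248 ≈ 0.00040773*I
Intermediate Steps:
x(l, U) = 0 (x(l, U) = 0*(-3 + U) = 0)
m(v) = 8*I*v*√3 (m(v) = (-4*I*√3)*((-4 + 2)*(0 + v)) = (-4*I*√3)*(-2*v) = 8*I*v*√3)
1/m(-177) = 1/(8*I*(-177)*√3) = 1/(-1416*I*√3) = I*√3/4248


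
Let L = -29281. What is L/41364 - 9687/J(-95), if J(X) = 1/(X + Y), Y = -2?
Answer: 38867198315/41364 ≈ 9.3964e+5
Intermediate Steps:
J(X) = 1/(-2 + X) (J(X) = 1/(X - 2) = 1/(-2 + X))
L/41364 - 9687/J(-95) = -29281/41364 - 9687/(1/(-2 - 95)) = -29281*1/41364 - 9687/(1/(-97)) = -29281/41364 - 9687/(-1/97) = -29281/41364 - 9687*(-97) = -29281/41364 + 939639 = 38867198315/41364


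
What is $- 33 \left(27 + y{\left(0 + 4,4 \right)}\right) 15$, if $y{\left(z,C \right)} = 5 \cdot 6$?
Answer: $-28215$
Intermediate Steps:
$y{\left(z,C \right)} = 30$
$- 33 \left(27 + y{\left(0 + 4,4 \right)}\right) 15 = - 33 \left(27 + 30\right) 15 = - 33 \cdot 57 \cdot 15 = \left(-33\right) 855 = -28215$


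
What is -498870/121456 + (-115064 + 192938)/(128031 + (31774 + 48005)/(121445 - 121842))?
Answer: -112302016351/32102673004 ≈ -3.4982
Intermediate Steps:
-498870/121456 + (-115064 + 192938)/(128031 + (31774 + 48005)/(121445 - 121842)) = -498870*1/121456 + 77874/(128031 + 79779/(-397)) = -249435/60728 + 77874/(128031 + 79779*(-1/397)) = -249435/60728 + 77874/(128031 - 79779/397) = -249435/60728 + 77874/(50748528/397) = -249435/60728 + 77874*(397/50748528) = -249435/60728 + 5152663/8458088 = -112302016351/32102673004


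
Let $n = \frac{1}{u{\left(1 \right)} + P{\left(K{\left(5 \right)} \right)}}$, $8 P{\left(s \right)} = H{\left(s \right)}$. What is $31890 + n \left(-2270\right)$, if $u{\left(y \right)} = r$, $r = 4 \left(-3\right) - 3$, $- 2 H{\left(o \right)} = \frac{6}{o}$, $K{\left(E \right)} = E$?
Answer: $\frac{19320470}{603} \approx 32041.0$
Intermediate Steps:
$H{\left(o \right)} = - \frac{3}{o}$ ($H{\left(o \right)} = - \frac{6 \frac{1}{o}}{2} = - \frac{3}{o}$)
$r = -15$ ($r = -12 - 3 = -15$)
$P{\left(s \right)} = - \frac{3}{8 s}$ ($P{\left(s \right)} = \frac{\left(-3\right) \frac{1}{s}}{8} = - \frac{3}{8 s}$)
$u{\left(y \right)} = -15$
$n = - \frac{40}{603}$ ($n = \frac{1}{-15 - \frac{3}{8 \cdot 5}} = \frac{1}{-15 - \frac{3}{40}} = \frac{1}{- \frac{603}{40}} = - \frac{40}{603} \approx -0.066335$)
$31890 + n \left(-2270\right) = 31890 - - \frac{90800}{603} = 31890 + \frac{90800}{603} = \frac{19320470}{603}$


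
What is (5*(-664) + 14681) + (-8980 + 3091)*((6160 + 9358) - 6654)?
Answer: -52188735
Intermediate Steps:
(5*(-664) + 14681) + (-8980 + 3091)*((6160 + 9358) - 6654) = (-3320 + 14681) - 5889*(15518 - 6654) = 11361 - 5889*8864 = 11361 - 52200096 = -52188735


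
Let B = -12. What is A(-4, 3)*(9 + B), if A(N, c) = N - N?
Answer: 0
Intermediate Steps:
A(N, c) = 0
A(-4, 3)*(9 + B) = 0*(9 - 12) = 0*(-3) = 0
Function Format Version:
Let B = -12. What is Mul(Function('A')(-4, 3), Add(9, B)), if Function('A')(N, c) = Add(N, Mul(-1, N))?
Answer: 0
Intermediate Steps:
Function('A')(N, c) = 0
Mul(Function('A')(-4, 3), Add(9, B)) = Mul(0, Add(9, -12)) = Mul(0, -3) = 0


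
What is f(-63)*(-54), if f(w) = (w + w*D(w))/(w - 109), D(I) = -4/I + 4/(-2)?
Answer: 1593/86 ≈ 18.523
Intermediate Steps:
D(I) = -2 - 4/I (D(I) = -4/I + 4*(-1/2) = -4/I - 2 = -2 - 4/I)
f(w) = (w + w*(-2 - 4/w))/(-109 + w) (f(w) = (w + w*(-2 - 4/w))/(w - 109) = (w + w*(-2 - 4/w))/(-109 + w))
f(-63)*(-54) = ((-4 - 1*(-63))/(-109 - 63))*(-54) = ((-4 + 63)/(-172))*(-54) = -1/172*59*(-54) = -59/172*(-54) = 1593/86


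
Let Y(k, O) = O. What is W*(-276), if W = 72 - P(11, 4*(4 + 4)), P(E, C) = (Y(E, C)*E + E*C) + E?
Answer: 177468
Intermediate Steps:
P(E, C) = E + 2*C*E (P(E, C) = (C*E + E*C) + E = (C*E + C*E) + E = 2*C*E + E = E + 2*C*E)
W = -643 (W = 72 - 11*(1 + 2*(4*(4 + 4))) = 72 - 11*(1 + 2*(4*8)) = 72 - 11*(1 + 2*32) = 72 - 11*(1 + 64) = 72 - 11*65 = 72 - 1*715 = 72 - 715 = -643)
W*(-276) = -643*(-276) = 177468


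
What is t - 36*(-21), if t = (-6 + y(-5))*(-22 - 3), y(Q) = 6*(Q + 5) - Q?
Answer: 781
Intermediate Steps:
y(Q) = 30 + 5*Q (y(Q) = 6*(5 + Q) - Q = (30 + 6*Q) - Q = 30 + 5*Q)
t = 25 (t = (-6 + (30 + 5*(-5)))*(-22 - 3) = (-6 + (30 - 25))*(-25) = (-6 + 5)*(-25) = -1*(-25) = 25)
t - 36*(-21) = 25 - 36*(-21) = 25 + 756 = 781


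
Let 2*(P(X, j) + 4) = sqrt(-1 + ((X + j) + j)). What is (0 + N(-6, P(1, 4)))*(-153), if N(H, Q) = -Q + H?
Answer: 306 + 153*sqrt(2) ≈ 522.38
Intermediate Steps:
P(X, j) = -4 + sqrt(-1 + X + 2*j)/2 (P(X, j) = -4 + sqrt(-1 + ((X + j) + j))/2 = -4 + sqrt(-1 + (X + 2*j))/2 = -4 + sqrt(-1 + X + 2*j)/2)
N(H, Q) = H - Q
(0 + N(-6, P(1, 4)))*(-153) = (0 + (-6 - (-4 + sqrt(-1 + 1 + 2*4)/2)))*(-153) = (0 + (-6 - (-4 + sqrt(-1 + 1 + 8)/2)))*(-153) = (0 + (-6 - (-4 + sqrt(8)/2)))*(-153) = (0 + (-6 - (-4 + (2*sqrt(2))/2)))*(-153) = (0 + (-6 - (-4 + sqrt(2))))*(-153) = (0 + (-6 + (4 - sqrt(2))))*(-153) = (0 + (-2 - sqrt(2)))*(-153) = (-2 - sqrt(2))*(-153) = 306 + 153*sqrt(2)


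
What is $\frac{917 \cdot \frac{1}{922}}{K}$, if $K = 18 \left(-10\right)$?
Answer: $- \frac{917}{165960} \approx -0.0055254$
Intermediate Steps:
$K = -180$
$\frac{917 \cdot \frac{1}{922}}{K} = \frac{917 \cdot \frac{1}{922}}{-180} = 917 \cdot \frac{1}{922} \left(- \frac{1}{180}\right) = \frac{917}{922} \left(- \frac{1}{180}\right) = - \frac{917}{165960}$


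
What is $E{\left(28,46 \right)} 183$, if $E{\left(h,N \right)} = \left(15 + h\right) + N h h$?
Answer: $6607581$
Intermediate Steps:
$E{\left(h,N \right)} = 15 + h + N h^{2}$ ($E{\left(h,N \right)} = \left(15 + h\right) + N h^{2} = 15 + h + N h^{2}$)
$E{\left(28,46 \right)} 183 = \left(15 + 28 + 46 \cdot 28^{2}\right) 183 = \left(15 + 28 + 46 \cdot 784\right) 183 = \left(15 + 28 + 36064\right) 183 = 36107 \cdot 183 = 6607581$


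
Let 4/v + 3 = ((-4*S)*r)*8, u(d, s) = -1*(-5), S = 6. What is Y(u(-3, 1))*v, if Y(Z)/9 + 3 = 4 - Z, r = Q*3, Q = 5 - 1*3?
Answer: 48/385 ≈ 0.12468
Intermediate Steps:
Q = 2 (Q = 5 - 3 = 2)
u(d, s) = 5
r = 6 (r = 2*3 = 6)
Y(Z) = 9 - 9*Z (Y(Z) = -27 + 9*(4 - Z) = -27 + (36 - 9*Z) = 9 - 9*Z)
v = -4/1155 (v = 4/(-3 + (-4*6*6)*8) = 4/(-3 - 24*6*8) = 4/(-3 - 144*8) = 4/(-3 - 1152) = 4/(-1155) = 4*(-1/1155) = -4/1155 ≈ -0.0034632)
Y(u(-3, 1))*v = (9 - 9*5)*(-4/1155) = (9 - 45)*(-4/1155) = -36*(-4/1155) = 48/385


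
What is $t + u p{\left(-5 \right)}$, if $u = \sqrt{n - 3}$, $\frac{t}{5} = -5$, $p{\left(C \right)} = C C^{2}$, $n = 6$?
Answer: $-25 - 125 \sqrt{3} \approx -241.51$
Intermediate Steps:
$p{\left(C \right)} = C^{3}$
$t = -25$ ($t = 5 \left(-5\right) = -25$)
$u = \sqrt{3}$ ($u = \sqrt{6 - 3} = \sqrt{3} \approx 1.732$)
$t + u p{\left(-5 \right)} = -25 + \sqrt{3} \left(-5\right)^{3} = -25 + \sqrt{3} \left(-125\right) = -25 - 125 \sqrt{3}$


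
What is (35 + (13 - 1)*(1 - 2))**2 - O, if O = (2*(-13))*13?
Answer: 867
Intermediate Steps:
O = -338 (O = -26*13 = -338)
(35 + (13 - 1)*(1 - 2))**2 - O = (35 + (13 - 1)*(1 - 2))**2 - 1*(-338) = (35 + 12*(-1))**2 + 338 = (35 - 12)**2 + 338 = 23**2 + 338 = 529 + 338 = 867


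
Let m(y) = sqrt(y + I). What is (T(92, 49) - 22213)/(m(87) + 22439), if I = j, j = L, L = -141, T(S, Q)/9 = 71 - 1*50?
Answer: -494196536/503508775 + 66072*I*sqrt(6)/503508775 ≈ -0.98151 + 0.00032143*I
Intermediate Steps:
T(S, Q) = 189 (T(S, Q) = 9*(71 - 1*50) = 9*(71 - 50) = 9*21 = 189)
j = -141
I = -141
m(y) = sqrt(-141 + y) (m(y) = sqrt(y - 141) = sqrt(-141 + y))
(T(92, 49) - 22213)/(m(87) + 22439) = (189 - 22213)/(sqrt(-141 + 87) + 22439) = -22024/(sqrt(-54) + 22439) = -22024/(3*I*sqrt(6) + 22439) = -22024/(22439 + 3*I*sqrt(6))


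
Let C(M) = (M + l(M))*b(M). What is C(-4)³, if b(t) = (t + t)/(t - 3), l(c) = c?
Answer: -262144/343 ≈ -764.27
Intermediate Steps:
b(t) = 2*t/(-3 + t) (b(t) = (2*t)/(-3 + t) = 2*t/(-3 + t))
C(M) = 4*M²/(-3 + M) (C(M) = (M + M)*(2*M/(-3 + M)) = (2*M)*(2*M/(-3 + M)) = 4*M²/(-3 + M))
C(-4)³ = (4*(-4)²/(-3 - 4))³ = (4*16/(-7))³ = (4*16*(-⅐))³ = (-64/7)³ = -262144/343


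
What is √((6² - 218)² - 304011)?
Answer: I*√270887 ≈ 520.47*I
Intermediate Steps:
√((6² - 218)² - 304011) = √((36 - 218)² - 304011) = √((-182)² - 304011) = √(33124 - 304011) = √(-270887) = I*√270887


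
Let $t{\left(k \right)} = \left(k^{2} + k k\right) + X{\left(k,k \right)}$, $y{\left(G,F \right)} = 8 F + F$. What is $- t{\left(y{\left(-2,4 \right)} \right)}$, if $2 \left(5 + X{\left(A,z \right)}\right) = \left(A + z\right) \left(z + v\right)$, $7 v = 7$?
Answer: $-3919$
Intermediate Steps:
$v = 1$ ($v = \frac{1}{7} \cdot 7 = 1$)
$X{\left(A,z \right)} = -5 + \frac{\left(1 + z\right) \left(A + z\right)}{2}$ ($X{\left(A,z \right)} = -5 + \frac{\left(A + z\right) \left(z + 1\right)}{2} = -5 + \frac{\left(A + z\right) \left(1 + z\right)}{2} = -5 + \frac{\left(1 + z\right) \left(A + z\right)}{2}$)
$y{\left(G,F \right)} = 9 F$
$t{\left(k \right)} = -5 + k + 3 k^{2}$ ($t{\left(k \right)} = \left(k^{2} + k k\right) + \left(-5 + \frac{k}{2} + \frac{k}{2} + \frac{k^{2}}{2} + \frac{k k}{2}\right) = \left(k^{2} + k^{2}\right) + \left(-5 + \frac{k}{2} + \frac{k}{2} + \frac{k^{2}}{2} + \frac{k^{2}}{2}\right) = 2 k^{2} + \left(-5 + k + k^{2}\right) = -5 + k + 3 k^{2}$)
$- t{\left(y{\left(-2,4 \right)} \right)} = - (-5 + 9 \cdot 4 + 3 \left(9 \cdot 4\right)^{2}) = - (-5 + 36 + 3 \cdot 36^{2}) = - (-5 + 36 + 3 \cdot 1296) = - (-5 + 36 + 3888) = \left(-1\right) 3919 = -3919$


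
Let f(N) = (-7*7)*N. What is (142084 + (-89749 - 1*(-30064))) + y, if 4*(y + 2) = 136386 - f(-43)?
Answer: 463867/4 ≈ 1.1597e+5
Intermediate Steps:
f(N) = -49*N
y = 134271/4 (y = -2 + (136386 - (-49)*(-43))/4 = -2 + (136386 - 1*2107)/4 = -2 + (136386 - 2107)/4 = -2 + (¼)*134279 = -2 + 134279/4 = 134271/4 ≈ 33568.)
(142084 + (-89749 - 1*(-30064))) + y = (142084 + (-89749 - 1*(-30064))) + 134271/4 = (142084 + (-89749 + 30064)) + 134271/4 = (142084 - 59685) + 134271/4 = 82399 + 134271/4 = 463867/4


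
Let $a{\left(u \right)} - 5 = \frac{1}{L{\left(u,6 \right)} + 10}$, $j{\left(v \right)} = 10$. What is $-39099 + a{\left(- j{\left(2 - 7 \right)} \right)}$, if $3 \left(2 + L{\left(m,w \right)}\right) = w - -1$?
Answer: $- \frac{1211911}{31} \approx -39094.0$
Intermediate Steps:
$L{\left(m,w \right)} = - \frac{5}{3} + \frac{w}{3}$ ($L{\left(m,w \right)} = -2 + \frac{w - -1}{3} = -2 + \frac{w + 1}{3} = -2 + \frac{1 + w}{3} = -2 + \left(\frac{1}{3} + \frac{w}{3}\right) = - \frac{5}{3} + \frac{w}{3}$)
$a{\left(u \right)} = \frac{158}{31}$ ($a{\left(u \right)} = 5 + \frac{1}{\left(- \frac{5}{3} + \frac{1}{3} \cdot 6\right) + 10} = 5 + \frac{1}{\left(- \frac{5}{3} + 2\right) + 10} = 5 + \frac{1}{\frac{1}{3} + 10} = 5 + \frac{1}{\frac{31}{3}} = 5 + \frac{3}{31} = \frac{158}{31}$)
$-39099 + a{\left(- j{\left(2 - 7 \right)} \right)} = -39099 + \frac{158}{31} = - \frac{1211911}{31}$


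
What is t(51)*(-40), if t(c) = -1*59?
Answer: 2360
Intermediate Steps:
t(c) = -59
t(51)*(-40) = -59*(-40) = 2360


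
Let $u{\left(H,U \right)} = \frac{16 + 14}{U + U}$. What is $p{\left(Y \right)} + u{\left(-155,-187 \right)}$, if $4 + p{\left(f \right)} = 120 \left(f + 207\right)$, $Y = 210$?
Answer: $\frac{9356717}{187} \approx 50036.0$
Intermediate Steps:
$p{\left(f \right)} = 24836 + 120 f$ ($p{\left(f \right)} = -4 + 120 \left(f + 207\right) = -4 + 120 \left(207 + f\right) = -4 + \left(24840 + 120 f\right) = 24836 + 120 f$)
$u{\left(H,U \right)} = \frac{15}{U}$ ($u{\left(H,U \right)} = \frac{30}{2 U} = 30 \frac{1}{2 U} = \frac{15}{U}$)
$p{\left(Y \right)} + u{\left(-155,-187 \right)} = \left(24836 + 120 \cdot 210\right) + \frac{15}{-187} = \left(24836 + 25200\right) + 15 \left(- \frac{1}{187}\right) = 50036 - \frac{15}{187} = \frac{9356717}{187}$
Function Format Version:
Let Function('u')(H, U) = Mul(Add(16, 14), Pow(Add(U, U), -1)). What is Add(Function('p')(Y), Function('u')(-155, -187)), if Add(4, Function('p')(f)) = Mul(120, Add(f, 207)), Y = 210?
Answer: Rational(9356717, 187) ≈ 50036.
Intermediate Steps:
Function('p')(f) = Add(24836, Mul(120, f)) (Function('p')(f) = Add(-4, Mul(120, Add(f, 207))) = Add(-4, Mul(120, Add(207, f))) = Add(-4, Add(24840, Mul(120, f))) = Add(24836, Mul(120, f)))
Function('u')(H, U) = Mul(15, Pow(U, -1)) (Function('u')(H, U) = Mul(30, Pow(Mul(2, U), -1)) = Mul(30, Mul(Rational(1, 2), Pow(U, -1))) = Mul(15, Pow(U, -1)))
Add(Function('p')(Y), Function('u')(-155, -187)) = Add(Add(24836, Mul(120, 210)), Mul(15, Pow(-187, -1))) = Add(Add(24836, 25200), Mul(15, Rational(-1, 187))) = Add(50036, Rational(-15, 187)) = Rational(9356717, 187)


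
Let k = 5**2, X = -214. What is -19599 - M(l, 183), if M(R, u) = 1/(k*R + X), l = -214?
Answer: -109048835/5564 ≈ -19599.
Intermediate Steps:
k = 25
M(R, u) = 1/(-214 + 25*R) (M(R, u) = 1/(25*R - 214) = 1/(-214 + 25*R))
-19599 - M(l, 183) = -19599 - 1/(-214 + 25*(-214)) = -19599 - 1/(-214 - 5350) = -19599 - 1/(-5564) = -19599 - 1*(-1/5564) = -19599 + 1/5564 = -109048835/5564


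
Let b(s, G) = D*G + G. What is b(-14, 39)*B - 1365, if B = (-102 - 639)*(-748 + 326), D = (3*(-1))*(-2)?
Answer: 85366281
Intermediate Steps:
D = 6 (D = -3*(-2) = 6)
b(s, G) = 7*G (b(s, G) = 6*G + G = 7*G)
B = 312702 (B = -741*(-422) = 312702)
b(-14, 39)*B - 1365 = (7*39)*312702 - 1365 = 273*312702 - 1365 = 85367646 - 1365 = 85366281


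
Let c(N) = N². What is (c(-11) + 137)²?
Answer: 66564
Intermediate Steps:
(c(-11) + 137)² = ((-11)² + 137)² = (121 + 137)² = 258² = 66564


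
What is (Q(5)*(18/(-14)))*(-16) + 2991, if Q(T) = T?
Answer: 21657/7 ≈ 3093.9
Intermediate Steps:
(Q(5)*(18/(-14)))*(-16) + 2991 = (5*(18/(-14)))*(-16) + 2991 = (5*(18*(-1/14)))*(-16) + 2991 = (5*(-9/7))*(-16) + 2991 = -45/7*(-16) + 2991 = 720/7 + 2991 = 21657/7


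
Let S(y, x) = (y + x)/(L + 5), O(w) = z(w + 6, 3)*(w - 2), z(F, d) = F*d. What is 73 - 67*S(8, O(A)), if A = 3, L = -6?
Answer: 2418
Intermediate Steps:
O(w) = (-2 + w)*(18 + 3*w) (O(w) = ((w + 6)*3)*(w - 2) = ((6 + w)*3)*(-2 + w) = (18 + 3*w)*(-2 + w) = (-2 + w)*(18 + 3*w))
S(y, x) = -x - y (S(y, x) = (y + x)/(-6 + 5) = (x + y)/(-1) = (x + y)*(-1) = -x - y)
73 - 67*S(8, O(A)) = 73 - 67*(-3*(-2 + 3)*(6 + 3) - 1*8) = 73 - 67*(-3*9 - 8) = 73 - 67*(-1*27 - 8) = 73 - 67*(-27 - 8) = 73 - 67*(-35) = 73 + 2345 = 2418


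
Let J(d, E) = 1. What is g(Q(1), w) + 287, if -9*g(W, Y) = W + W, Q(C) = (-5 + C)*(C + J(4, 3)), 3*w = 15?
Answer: 2599/9 ≈ 288.78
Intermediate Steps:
w = 5 (w = (1/3)*15 = 5)
Q(C) = (1 + C)*(-5 + C) (Q(C) = (-5 + C)*(C + 1) = (-5 + C)*(1 + C) = (1 + C)*(-5 + C))
g(W, Y) = -2*W/9 (g(W, Y) = -(W + W)/9 = -2*W/9)
g(Q(1), w) + 287 = -2*(-5 + 1**2 - 4*1)/9 + 287 = -2*(-5 + 1 - 4)/9 + 287 = -2/9*(-8) + 287 = 16/9 + 287 = 2599/9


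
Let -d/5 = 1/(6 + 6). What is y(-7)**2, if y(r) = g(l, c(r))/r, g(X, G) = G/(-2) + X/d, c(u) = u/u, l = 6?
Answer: 22201/4900 ≈ 4.5308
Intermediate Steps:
c(u) = 1
d = -5/12 (d = -5/(6 + 6) = -5/12 ≈ -0.41667)
g(X, G) = -12*X/5 - G/2 (g(X, G) = G/(-2) + X/(-5/12) = G*(-1/2) + X*(-12/5) = -G/2 - 12*X/5 = -12*X/5 - G/2)
y(r) = -149/(10*r) (y(r) = (-12/5*6 - 1/2*1)/r = (-72/5 - 1/2)/r = -149/(10*r))
y(-7)**2 = (-149/10/(-7))**2 = (-149/10*(-1/7))**2 = (149/70)**2 = 22201/4900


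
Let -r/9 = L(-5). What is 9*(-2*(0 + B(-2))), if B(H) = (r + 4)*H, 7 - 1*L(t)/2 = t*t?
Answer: 11808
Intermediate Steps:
L(t) = 14 - 2*t**2 (L(t) = 14 - 2*t*t = 14 - 2*t**2)
r = 324 (r = -9*(14 - 2*(-5)**2) = -9*(14 - 2*25) = -9*(14 - 50) = -9*(-36) = 324)
B(H) = 328*H (B(H) = (324 + 4)*H = 328*H)
9*(-2*(0 + B(-2))) = 9*(-2*(0 + 328*(-2))) = 9*(-2*(0 - 656)) = 9*(-2*(-656)) = 9*1312 = 11808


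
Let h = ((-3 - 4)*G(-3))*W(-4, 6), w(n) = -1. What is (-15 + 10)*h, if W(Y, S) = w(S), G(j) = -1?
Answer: 35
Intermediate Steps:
W(Y, S) = -1
h = -7 (h = ((-3 - 4)*(-1))*(-1) = -7*(-1)*(-1) = 7*(-1) = -7)
(-15 + 10)*h = (-15 + 10)*(-7) = -5*(-7) = 35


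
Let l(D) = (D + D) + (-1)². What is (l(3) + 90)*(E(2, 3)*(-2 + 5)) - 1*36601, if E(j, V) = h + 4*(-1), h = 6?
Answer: -36019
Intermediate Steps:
E(j, V) = 2 (E(j, V) = 6 + 4*(-1) = 6 - 4 = 2)
l(D) = 1 + 2*D (l(D) = 2*D + 1 = 1 + 2*D)
(l(3) + 90)*(E(2, 3)*(-2 + 5)) - 1*36601 = ((1 + 2*3) + 90)*(2*(-2 + 5)) - 1*36601 = ((1 + 6) + 90)*(2*3) - 36601 = (7 + 90)*6 - 36601 = 97*6 - 36601 = 582 - 36601 = -36019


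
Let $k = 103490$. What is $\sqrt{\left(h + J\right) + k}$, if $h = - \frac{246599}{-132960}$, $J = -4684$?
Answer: $\frac{\sqrt{109172561503290}}{33240} \approx 314.34$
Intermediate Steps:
$h = \frac{246599}{132960}$ ($h = \left(-246599\right) \left(- \frac{1}{132960}\right) = \frac{246599}{132960} \approx 1.8547$)
$\sqrt{\left(h + J\right) + k} = \sqrt{\left(\frac{246599}{132960} - 4684\right) + 103490} = \sqrt{- \frac{622538041}{132960} + 103490} = \sqrt{\frac{13137492359}{132960}} = \frac{\sqrt{109172561503290}}{33240}$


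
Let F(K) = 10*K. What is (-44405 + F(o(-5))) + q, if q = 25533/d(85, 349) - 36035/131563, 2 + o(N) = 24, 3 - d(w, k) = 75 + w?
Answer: -916023306909/20655391 ≈ -44348.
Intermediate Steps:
d(w, k) = -72 - w (d(w, k) = 3 - (75 + w) = 3 + (-75 - w) = -72 - w)
o(N) = 22 (o(N) = -2 + 24 = 22)
q = -3364855574/20655391 (q = 25533/(-72 - 1*85) - 36035/131563 = 25533/(-72 - 85) - 36035*1/131563 = 25533/(-157) - 36035/131563 = 25533*(-1/157) - 36035/131563 = -25533/157 - 36035/131563 = -3364855574/20655391 ≈ -162.90)
(-44405 + F(o(-5))) + q = (-44405 + 10*22) - 3364855574/20655391 = (-44405 + 220) - 3364855574/20655391 = -44185 - 3364855574/20655391 = -916023306909/20655391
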